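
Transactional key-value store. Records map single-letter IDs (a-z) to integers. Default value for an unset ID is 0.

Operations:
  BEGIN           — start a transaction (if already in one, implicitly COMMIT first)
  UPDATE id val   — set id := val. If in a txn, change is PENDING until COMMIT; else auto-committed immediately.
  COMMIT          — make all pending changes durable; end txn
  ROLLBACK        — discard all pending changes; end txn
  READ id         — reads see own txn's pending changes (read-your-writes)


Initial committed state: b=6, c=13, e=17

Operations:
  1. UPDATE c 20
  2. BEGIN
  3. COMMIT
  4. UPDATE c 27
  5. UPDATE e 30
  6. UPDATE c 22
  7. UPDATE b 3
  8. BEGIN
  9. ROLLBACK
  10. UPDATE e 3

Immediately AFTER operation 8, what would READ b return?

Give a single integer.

Answer: 3

Derivation:
Initial committed: {b=6, c=13, e=17}
Op 1: UPDATE c=20 (auto-commit; committed c=20)
Op 2: BEGIN: in_txn=True, pending={}
Op 3: COMMIT: merged [] into committed; committed now {b=6, c=20, e=17}
Op 4: UPDATE c=27 (auto-commit; committed c=27)
Op 5: UPDATE e=30 (auto-commit; committed e=30)
Op 6: UPDATE c=22 (auto-commit; committed c=22)
Op 7: UPDATE b=3 (auto-commit; committed b=3)
Op 8: BEGIN: in_txn=True, pending={}
After op 8: visible(b) = 3 (pending={}, committed={b=3, c=22, e=30})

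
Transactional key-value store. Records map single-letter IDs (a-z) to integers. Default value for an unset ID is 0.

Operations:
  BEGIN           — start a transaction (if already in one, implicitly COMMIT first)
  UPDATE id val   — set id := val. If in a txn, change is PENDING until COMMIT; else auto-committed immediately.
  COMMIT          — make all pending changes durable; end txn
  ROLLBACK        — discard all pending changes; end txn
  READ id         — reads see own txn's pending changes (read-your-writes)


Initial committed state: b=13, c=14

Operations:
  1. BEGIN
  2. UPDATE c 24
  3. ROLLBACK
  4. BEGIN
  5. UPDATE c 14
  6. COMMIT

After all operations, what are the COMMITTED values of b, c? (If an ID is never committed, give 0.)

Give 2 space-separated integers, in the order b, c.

Initial committed: {b=13, c=14}
Op 1: BEGIN: in_txn=True, pending={}
Op 2: UPDATE c=24 (pending; pending now {c=24})
Op 3: ROLLBACK: discarded pending ['c']; in_txn=False
Op 4: BEGIN: in_txn=True, pending={}
Op 5: UPDATE c=14 (pending; pending now {c=14})
Op 6: COMMIT: merged ['c'] into committed; committed now {b=13, c=14}
Final committed: {b=13, c=14}

Answer: 13 14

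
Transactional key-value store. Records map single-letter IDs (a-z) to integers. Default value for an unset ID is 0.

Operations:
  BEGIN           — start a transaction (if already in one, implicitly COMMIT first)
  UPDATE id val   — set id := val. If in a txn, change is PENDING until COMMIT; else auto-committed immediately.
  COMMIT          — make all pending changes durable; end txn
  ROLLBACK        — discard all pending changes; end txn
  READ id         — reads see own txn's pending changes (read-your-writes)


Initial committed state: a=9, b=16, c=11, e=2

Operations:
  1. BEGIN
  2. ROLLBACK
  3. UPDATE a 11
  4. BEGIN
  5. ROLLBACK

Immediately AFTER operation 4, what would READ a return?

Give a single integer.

Initial committed: {a=9, b=16, c=11, e=2}
Op 1: BEGIN: in_txn=True, pending={}
Op 2: ROLLBACK: discarded pending []; in_txn=False
Op 3: UPDATE a=11 (auto-commit; committed a=11)
Op 4: BEGIN: in_txn=True, pending={}
After op 4: visible(a) = 11 (pending={}, committed={a=11, b=16, c=11, e=2})

Answer: 11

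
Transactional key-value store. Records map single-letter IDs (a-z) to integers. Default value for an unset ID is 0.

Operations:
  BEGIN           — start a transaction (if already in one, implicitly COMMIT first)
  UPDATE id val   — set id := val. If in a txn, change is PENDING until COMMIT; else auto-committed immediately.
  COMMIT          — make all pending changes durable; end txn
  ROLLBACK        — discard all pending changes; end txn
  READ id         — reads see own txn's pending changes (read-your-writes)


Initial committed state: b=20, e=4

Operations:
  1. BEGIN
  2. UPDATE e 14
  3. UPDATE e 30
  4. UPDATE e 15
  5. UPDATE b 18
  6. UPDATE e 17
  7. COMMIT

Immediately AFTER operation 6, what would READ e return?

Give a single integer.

Initial committed: {b=20, e=4}
Op 1: BEGIN: in_txn=True, pending={}
Op 2: UPDATE e=14 (pending; pending now {e=14})
Op 3: UPDATE e=30 (pending; pending now {e=30})
Op 4: UPDATE e=15 (pending; pending now {e=15})
Op 5: UPDATE b=18 (pending; pending now {b=18, e=15})
Op 6: UPDATE e=17 (pending; pending now {b=18, e=17})
After op 6: visible(e) = 17 (pending={b=18, e=17}, committed={b=20, e=4})

Answer: 17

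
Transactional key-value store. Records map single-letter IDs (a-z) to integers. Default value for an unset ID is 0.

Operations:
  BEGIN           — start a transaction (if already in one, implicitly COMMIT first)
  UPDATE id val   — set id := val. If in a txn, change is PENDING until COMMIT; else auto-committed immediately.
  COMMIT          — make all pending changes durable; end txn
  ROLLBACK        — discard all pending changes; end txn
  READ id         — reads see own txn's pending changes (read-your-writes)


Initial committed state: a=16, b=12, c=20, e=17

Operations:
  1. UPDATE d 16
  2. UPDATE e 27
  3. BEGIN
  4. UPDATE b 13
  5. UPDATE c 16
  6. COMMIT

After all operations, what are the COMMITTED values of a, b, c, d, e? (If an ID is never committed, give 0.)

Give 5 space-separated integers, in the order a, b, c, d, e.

Answer: 16 13 16 16 27

Derivation:
Initial committed: {a=16, b=12, c=20, e=17}
Op 1: UPDATE d=16 (auto-commit; committed d=16)
Op 2: UPDATE e=27 (auto-commit; committed e=27)
Op 3: BEGIN: in_txn=True, pending={}
Op 4: UPDATE b=13 (pending; pending now {b=13})
Op 5: UPDATE c=16 (pending; pending now {b=13, c=16})
Op 6: COMMIT: merged ['b', 'c'] into committed; committed now {a=16, b=13, c=16, d=16, e=27}
Final committed: {a=16, b=13, c=16, d=16, e=27}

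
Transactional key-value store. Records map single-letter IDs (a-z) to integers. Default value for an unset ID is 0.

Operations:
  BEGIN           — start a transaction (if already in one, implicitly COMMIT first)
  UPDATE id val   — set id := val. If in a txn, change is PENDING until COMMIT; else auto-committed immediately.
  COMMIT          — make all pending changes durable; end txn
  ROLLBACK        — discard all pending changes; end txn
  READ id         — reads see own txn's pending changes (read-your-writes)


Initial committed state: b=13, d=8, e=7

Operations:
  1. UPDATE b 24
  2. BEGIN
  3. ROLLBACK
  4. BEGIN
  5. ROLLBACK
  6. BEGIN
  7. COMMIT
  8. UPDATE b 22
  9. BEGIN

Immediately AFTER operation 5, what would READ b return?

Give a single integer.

Answer: 24

Derivation:
Initial committed: {b=13, d=8, e=7}
Op 1: UPDATE b=24 (auto-commit; committed b=24)
Op 2: BEGIN: in_txn=True, pending={}
Op 3: ROLLBACK: discarded pending []; in_txn=False
Op 4: BEGIN: in_txn=True, pending={}
Op 5: ROLLBACK: discarded pending []; in_txn=False
After op 5: visible(b) = 24 (pending={}, committed={b=24, d=8, e=7})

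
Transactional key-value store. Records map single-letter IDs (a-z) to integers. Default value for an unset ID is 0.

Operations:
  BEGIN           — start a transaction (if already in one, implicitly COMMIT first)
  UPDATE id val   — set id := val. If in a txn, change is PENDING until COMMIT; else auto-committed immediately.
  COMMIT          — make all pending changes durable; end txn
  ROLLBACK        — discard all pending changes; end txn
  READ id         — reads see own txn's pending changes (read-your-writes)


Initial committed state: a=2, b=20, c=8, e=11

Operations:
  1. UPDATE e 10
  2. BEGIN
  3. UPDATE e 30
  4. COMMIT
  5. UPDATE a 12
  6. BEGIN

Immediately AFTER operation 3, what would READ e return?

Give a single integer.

Answer: 30

Derivation:
Initial committed: {a=2, b=20, c=8, e=11}
Op 1: UPDATE e=10 (auto-commit; committed e=10)
Op 2: BEGIN: in_txn=True, pending={}
Op 3: UPDATE e=30 (pending; pending now {e=30})
After op 3: visible(e) = 30 (pending={e=30}, committed={a=2, b=20, c=8, e=10})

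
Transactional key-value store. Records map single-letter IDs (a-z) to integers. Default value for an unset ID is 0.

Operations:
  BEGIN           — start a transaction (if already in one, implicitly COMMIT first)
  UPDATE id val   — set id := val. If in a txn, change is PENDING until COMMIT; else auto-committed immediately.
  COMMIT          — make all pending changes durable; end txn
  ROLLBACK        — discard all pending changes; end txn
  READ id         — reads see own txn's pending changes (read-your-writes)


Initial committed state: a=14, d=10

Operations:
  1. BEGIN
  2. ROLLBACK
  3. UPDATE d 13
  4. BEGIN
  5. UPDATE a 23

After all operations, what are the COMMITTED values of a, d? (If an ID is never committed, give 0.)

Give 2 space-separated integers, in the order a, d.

Answer: 14 13

Derivation:
Initial committed: {a=14, d=10}
Op 1: BEGIN: in_txn=True, pending={}
Op 2: ROLLBACK: discarded pending []; in_txn=False
Op 3: UPDATE d=13 (auto-commit; committed d=13)
Op 4: BEGIN: in_txn=True, pending={}
Op 5: UPDATE a=23 (pending; pending now {a=23})
Final committed: {a=14, d=13}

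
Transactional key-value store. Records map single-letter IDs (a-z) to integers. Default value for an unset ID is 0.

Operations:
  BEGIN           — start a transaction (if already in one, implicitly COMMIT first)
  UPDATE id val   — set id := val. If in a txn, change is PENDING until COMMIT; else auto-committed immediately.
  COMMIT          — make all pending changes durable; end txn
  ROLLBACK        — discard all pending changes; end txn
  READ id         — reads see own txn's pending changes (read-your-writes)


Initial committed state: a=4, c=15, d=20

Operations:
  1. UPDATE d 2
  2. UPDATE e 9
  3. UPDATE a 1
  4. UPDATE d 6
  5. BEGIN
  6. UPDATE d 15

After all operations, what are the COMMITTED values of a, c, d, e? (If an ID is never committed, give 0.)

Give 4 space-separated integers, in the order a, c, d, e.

Initial committed: {a=4, c=15, d=20}
Op 1: UPDATE d=2 (auto-commit; committed d=2)
Op 2: UPDATE e=9 (auto-commit; committed e=9)
Op 3: UPDATE a=1 (auto-commit; committed a=1)
Op 4: UPDATE d=6 (auto-commit; committed d=6)
Op 5: BEGIN: in_txn=True, pending={}
Op 6: UPDATE d=15 (pending; pending now {d=15})
Final committed: {a=1, c=15, d=6, e=9}

Answer: 1 15 6 9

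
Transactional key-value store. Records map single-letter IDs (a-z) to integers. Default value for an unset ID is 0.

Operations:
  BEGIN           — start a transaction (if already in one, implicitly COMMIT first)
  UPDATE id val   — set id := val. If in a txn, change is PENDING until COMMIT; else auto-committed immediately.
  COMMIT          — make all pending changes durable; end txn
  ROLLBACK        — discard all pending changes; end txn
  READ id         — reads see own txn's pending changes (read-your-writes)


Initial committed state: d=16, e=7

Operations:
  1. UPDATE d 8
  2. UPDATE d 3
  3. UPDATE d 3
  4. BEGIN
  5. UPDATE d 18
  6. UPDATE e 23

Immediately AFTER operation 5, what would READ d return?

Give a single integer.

Answer: 18

Derivation:
Initial committed: {d=16, e=7}
Op 1: UPDATE d=8 (auto-commit; committed d=8)
Op 2: UPDATE d=3 (auto-commit; committed d=3)
Op 3: UPDATE d=3 (auto-commit; committed d=3)
Op 4: BEGIN: in_txn=True, pending={}
Op 5: UPDATE d=18 (pending; pending now {d=18})
After op 5: visible(d) = 18 (pending={d=18}, committed={d=3, e=7})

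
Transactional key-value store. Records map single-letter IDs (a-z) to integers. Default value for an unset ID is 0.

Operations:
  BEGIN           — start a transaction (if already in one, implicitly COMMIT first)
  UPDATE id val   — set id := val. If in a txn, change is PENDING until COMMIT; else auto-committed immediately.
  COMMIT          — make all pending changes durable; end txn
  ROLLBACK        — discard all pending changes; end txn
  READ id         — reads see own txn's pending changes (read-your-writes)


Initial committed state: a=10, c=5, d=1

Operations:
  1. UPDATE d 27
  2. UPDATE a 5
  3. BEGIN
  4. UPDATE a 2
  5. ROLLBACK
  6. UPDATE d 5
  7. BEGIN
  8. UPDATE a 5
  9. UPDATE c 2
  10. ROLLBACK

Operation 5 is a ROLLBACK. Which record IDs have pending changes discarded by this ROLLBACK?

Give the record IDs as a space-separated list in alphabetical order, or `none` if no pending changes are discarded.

Answer: a

Derivation:
Initial committed: {a=10, c=5, d=1}
Op 1: UPDATE d=27 (auto-commit; committed d=27)
Op 2: UPDATE a=5 (auto-commit; committed a=5)
Op 3: BEGIN: in_txn=True, pending={}
Op 4: UPDATE a=2 (pending; pending now {a=2})
Op 5: ROLLBACK: discarded pending ['a']; in_txn=False
Op 6: UPDATE d=5 (auto-commit; committed d=5)
Op 7: BEGIN: in_txn=True, pending={}
Op 8: UPDATE a=5 (pending; pending now {a=5})
Op 9: UPDATE c=2 (pending; pending now {a=5, c=2})
Op 10: ROLLBACK: discarded pending ['a', 'c']; in_txn=False
ROLLBACK at op 5 discards: ['a']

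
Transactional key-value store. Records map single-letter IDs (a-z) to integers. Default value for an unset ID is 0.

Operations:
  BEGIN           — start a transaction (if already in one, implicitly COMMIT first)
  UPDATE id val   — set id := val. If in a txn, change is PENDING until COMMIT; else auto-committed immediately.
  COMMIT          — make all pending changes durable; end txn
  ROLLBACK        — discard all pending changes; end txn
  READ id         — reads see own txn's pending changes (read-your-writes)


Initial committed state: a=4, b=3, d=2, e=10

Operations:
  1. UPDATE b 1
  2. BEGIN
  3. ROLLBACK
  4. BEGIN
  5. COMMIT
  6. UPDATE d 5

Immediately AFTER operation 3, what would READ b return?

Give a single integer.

Answer: 1

Derivation:
Initial committed: {a=4, b=3, d=2, e=10}
Op 1: UPDATE b=1 (auto-commit; committed b=1)
Op 2: BEGIN: in_txn=True, pending={}
Op 3: ROLLBACK: discarded pending []; in_txn=False
After op 3: visible(b) = 1 (pending={}, committed={a=4, b=1, d=2, e=10})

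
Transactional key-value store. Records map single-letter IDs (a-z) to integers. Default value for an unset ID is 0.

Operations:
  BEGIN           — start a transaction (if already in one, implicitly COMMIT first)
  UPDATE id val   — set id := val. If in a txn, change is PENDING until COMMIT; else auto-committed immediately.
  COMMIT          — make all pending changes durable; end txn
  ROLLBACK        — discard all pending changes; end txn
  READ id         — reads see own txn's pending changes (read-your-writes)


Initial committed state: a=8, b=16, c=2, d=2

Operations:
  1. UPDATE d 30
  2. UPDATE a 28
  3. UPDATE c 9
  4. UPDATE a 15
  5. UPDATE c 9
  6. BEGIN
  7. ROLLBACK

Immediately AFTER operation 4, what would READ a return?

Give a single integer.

Answer: 15

Derivation:
Initial committed: {a=8, b=16, c=2, d=2}
Op 1: UPDATE d=30 (auto-commit; committed d=30)
Op 2: UPDATE a=28 (auto-commit; committed a=28)
Op 3: UPDATE c=9 (auto-commit; committed c=9)
Op 4: UPDATE a=15 (auto-commit; committed a=15)
After op 4: visible(a) = 15 (pending={}, committed={a=15, b=16, c=9, d=30})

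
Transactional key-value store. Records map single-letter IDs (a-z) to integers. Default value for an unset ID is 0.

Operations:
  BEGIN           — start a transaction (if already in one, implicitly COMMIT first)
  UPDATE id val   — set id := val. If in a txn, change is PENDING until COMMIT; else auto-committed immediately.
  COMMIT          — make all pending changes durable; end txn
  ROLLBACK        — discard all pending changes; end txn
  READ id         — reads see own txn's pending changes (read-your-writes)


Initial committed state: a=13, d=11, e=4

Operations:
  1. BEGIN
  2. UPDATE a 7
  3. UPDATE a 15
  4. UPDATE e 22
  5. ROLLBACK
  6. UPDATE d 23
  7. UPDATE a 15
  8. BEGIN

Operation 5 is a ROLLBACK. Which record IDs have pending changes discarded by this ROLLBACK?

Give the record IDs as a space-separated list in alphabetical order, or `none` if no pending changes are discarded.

Initial committed: {a=13, d=11, e=4}
Op 1: BEGIN: in_txn=True, pending={}
Op 2: UPDATE a=7 (pending; pending now {a=7})
Op 3: UPDATE a=15 (pending; pending now {a=15})
Op 4: UPDATE e=22 (pending; pending now {a=15, e=22})
Op 5: ROLLBACK: discarded pending ['a', 'e']; in_txn=False
Op 6: UPDATE d=23 (auto-commit; committed d=23)
Op 7: UPDATE a=15 (auto-commit; committed a=15)
Op 8: BEGIN: in_txn=True, pending={}
ROLLBACK at op 5 discards: ['a', 'e']

Answer: a e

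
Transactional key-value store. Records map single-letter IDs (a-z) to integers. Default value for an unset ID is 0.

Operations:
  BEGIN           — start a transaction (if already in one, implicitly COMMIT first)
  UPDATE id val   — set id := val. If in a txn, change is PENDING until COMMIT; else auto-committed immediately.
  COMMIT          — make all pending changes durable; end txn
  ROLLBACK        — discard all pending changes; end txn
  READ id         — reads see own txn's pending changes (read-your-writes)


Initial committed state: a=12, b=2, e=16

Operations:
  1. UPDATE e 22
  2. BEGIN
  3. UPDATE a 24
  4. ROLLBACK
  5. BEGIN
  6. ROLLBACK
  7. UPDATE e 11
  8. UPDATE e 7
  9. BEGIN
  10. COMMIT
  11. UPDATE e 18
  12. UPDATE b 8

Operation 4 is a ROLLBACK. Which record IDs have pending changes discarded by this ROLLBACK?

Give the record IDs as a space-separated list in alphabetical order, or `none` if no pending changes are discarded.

Initial committed: {a=12, b=2, e=16}
Op 1: UPDATE e=22 (auto-commit; committed e=22)
Op 2: BEGIN: in_txn=True, pending={}
Op 3: UPDATE a=24 (pending; pending now {a=24})
Op 4: ROLLBACK: discarded pending ['a']; in_txn=False
Op 5: BEGIN: in_txn=True, pending={}
Op 6: ROLLBACK: discarded pending []; in_txn=False
Op 7: UPDATE e=11 (auto-commit; committed e=11)
Op 8: UPDATE e=7 (auto-commit; committed e=7)
Op 9: BEGIN: in_txn=True, pending={}
Op 10: COMMIT: merged [] into committed; committed now {a=12, b=2, e=7}
Op 11: UPDATE e=18 (auto-commit; committed e=18)
Op 12: UPDATE b=8 (auto-commit; committed b=8)
ROLLBACK at op 4 discards: ['a']

Answer: a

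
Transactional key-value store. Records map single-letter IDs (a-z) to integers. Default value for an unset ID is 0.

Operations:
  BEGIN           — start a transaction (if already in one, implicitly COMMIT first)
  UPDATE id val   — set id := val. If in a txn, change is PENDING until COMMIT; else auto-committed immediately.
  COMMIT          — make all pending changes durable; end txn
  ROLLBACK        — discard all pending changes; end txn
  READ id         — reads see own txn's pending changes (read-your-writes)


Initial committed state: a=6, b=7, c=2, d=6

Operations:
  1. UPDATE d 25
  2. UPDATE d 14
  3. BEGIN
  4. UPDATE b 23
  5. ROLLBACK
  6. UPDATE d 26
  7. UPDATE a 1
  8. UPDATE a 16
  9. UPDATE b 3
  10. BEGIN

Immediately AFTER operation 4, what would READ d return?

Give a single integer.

Initial committed: {a=6, b=7, c=2, d=6}
Op 1: UPDATE d=25 (auto-commit; committed d=25)
Op 2: UPDATE d=14 (auto-commit; committed d=14)
Op 3: BEGIN: in_txn=True, pending={}
Op 4: UPDATE b=23 (pending; pending now {b=23})
After op 4: visible(d) = 14 (pending={b=23}, committed={a=6, b=7, c=2, d=14})

Answer: 14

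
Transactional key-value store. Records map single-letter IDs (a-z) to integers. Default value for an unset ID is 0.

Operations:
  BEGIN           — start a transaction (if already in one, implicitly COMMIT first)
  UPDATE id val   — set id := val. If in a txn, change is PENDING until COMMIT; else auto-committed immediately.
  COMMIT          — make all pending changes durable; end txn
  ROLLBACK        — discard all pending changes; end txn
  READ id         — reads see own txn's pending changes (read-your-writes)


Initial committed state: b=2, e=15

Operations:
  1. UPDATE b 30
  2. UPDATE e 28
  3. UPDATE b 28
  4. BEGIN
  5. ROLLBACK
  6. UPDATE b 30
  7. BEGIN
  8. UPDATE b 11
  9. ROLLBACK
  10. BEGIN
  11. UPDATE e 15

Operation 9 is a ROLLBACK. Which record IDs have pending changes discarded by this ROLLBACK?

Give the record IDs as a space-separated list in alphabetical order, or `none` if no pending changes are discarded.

Answer: b

Derivation:
Initial committed: {b=2, e=15}
Op 1: UPDATE b=30 (auto-commit; committed b=30)
Op 2: UPDATE e=28 (auto-commit; committed e=28)
Op 3: UPDATE b=28 (auto-commit; committed b=28)
Op 4: BEGIN: in_txn=True, pending={}
Op 5: ROLLBACK: discarded pending []; in_txn=False
Op 6: UPDATE b=30 (auto-commit; committed b=30)
Op 7: BEGIN: in_txn=True, pending={}
Op 8: UPDATE b=11 (pending; pending now {b=11})
Op 9: ROLLBACK: discarded pending ['b']; in_txn=False
Op 10: BEGIN: in_txn=True, pending={}
Op 11: UPDATE e=15 (pending; pending now {e=15})
ROLLBACK at op 9 discards: ['b']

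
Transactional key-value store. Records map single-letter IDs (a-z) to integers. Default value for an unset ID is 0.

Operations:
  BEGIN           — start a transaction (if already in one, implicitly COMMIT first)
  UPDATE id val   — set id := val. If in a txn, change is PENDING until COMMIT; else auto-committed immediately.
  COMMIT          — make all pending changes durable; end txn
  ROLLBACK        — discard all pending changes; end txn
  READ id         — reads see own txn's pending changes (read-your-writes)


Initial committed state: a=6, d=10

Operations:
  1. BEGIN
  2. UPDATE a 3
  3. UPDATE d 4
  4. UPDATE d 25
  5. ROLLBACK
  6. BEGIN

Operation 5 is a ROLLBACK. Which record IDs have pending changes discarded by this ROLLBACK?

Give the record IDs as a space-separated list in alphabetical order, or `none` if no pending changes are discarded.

Answer: a d

Derivation:
Initial committed: {a=6, d=10}
Op 1: BEGIN: in_txn=True, pending={}
Op 2: UPDATE a=3 (pending; pending now {a=3})
Op 3: UPDATE d=4 (pending; pending now {a=3, d=4})
Op 4: UPDATE d=25 (pending; pending now {a=3, d=25})
Op 5: ROLLBACK: discarded pending ['a', 'd']; in_txn=False
Op 6: BEGIN: in_txn=True, pending={}
ROLLBACK at op 5 discards: ['a', 'd']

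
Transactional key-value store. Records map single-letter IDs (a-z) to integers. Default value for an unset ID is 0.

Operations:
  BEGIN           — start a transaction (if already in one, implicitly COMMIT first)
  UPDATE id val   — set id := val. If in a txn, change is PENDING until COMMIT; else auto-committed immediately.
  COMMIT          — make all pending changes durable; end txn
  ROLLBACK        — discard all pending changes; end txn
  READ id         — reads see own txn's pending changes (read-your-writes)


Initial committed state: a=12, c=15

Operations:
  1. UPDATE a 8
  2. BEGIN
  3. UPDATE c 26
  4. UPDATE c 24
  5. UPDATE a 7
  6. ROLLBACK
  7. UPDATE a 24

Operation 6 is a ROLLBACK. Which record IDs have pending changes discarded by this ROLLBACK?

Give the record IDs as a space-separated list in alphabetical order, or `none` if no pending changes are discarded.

Answer: a c

Derivation:
Initial committed: {a=12, c=15}
Op 1: UPDATE a=8 (auto-commit; committed a=8)
Op 2: BEGIN: in_txn=True, pending={}
Op 3: UPDATE c=26 (pending; pending now {c=26})
Op 4: UPDATE c=24 (pending; pending now {c=24})
Op 5: UPDATE a=7 (pending; pending now {a=7, c=24})
Op 6: ROLLBACK: discarded pending ['a', 'c']; in_txn=False
Op 7: UPDATE a=24 (auto-commit; committed a=24)
ROLLBACK at op 6 discards: ['a', 'c']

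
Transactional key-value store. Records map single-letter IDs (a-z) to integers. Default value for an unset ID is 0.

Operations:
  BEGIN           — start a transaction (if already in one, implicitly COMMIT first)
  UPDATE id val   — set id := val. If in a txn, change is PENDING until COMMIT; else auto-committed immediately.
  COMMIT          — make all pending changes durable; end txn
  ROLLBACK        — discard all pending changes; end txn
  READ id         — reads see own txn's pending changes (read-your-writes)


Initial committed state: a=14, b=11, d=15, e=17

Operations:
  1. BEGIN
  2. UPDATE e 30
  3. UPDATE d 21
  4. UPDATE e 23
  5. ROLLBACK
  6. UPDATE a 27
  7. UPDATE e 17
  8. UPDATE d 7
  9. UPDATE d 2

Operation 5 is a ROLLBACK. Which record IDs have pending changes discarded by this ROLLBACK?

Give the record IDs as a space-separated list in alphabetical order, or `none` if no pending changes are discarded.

Initial committed: {a=14, b=11, d=15, e=17}
Op 1: BEGIN: in_txn=True, pending={}
Op 2: UPDATE e=30 (pending; pending now {e=30})
Op 3: UPDATE d=21 (pending; pending now {d=21, e=30})
Op 4: UPDATE e=23 (pending; pending now {d=21, e=23})
Op 5: ROLLBACK: discarded pending ['d', 'e']; in_txn=False
Op 6: UPDATE a=27 (auto-commit; committed a=27)
Op 7: UPDATE e=17 (auto-commit; committed e=17)
Op 8: UPDATE d=7 (auto-commit; committed d=7)
Op 9: UPDATE d=2 (auto-commit; committed d=2)
ROLLBACK at op 5 discards: ['d', 'e']

Answer: d e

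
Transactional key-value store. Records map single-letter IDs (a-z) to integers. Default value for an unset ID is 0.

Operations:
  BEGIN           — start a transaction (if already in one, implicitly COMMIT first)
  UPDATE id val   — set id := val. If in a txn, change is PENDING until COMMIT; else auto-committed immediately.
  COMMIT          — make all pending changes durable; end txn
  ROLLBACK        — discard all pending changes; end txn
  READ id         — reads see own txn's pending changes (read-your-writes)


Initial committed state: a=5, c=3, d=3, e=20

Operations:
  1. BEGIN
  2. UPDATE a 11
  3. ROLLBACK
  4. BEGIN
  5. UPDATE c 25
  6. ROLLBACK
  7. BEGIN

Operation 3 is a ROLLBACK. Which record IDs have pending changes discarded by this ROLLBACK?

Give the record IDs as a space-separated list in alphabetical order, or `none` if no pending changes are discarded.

Answer: a

Derivation:
Initial committed: {a=5, c=3, d=3, e=20}
Op 1: BEGIN: in_txn=True, pending={}
Op 2: UPDATE a=11 (pending; pending now {a=11})
Op 3: ROLLBACK: discarded pending ['a']; in_txn=False
Op 4: BEGIN: in_txn=True, pending={}
Op 5: UPDATE c=25 (pending; pending now {c=25})
Op 6: ROLLBACK: discarded pending ['c']; in_txn=False
Op 7: BEGIN: in_txn=True, pending={}
ROLLBACK at op 3 discards: ['a']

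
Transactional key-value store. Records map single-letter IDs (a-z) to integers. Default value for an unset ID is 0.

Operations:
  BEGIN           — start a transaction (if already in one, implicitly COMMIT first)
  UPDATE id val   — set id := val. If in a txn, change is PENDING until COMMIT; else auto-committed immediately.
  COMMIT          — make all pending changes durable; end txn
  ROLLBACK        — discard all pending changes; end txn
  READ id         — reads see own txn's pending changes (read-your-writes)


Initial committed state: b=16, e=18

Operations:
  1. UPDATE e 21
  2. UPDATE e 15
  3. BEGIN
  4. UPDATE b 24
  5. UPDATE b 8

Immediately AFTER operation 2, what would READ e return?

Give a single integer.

Answer: 15

Derivation:
Initial committed: {b=16, e=18}
Op 1: UPDATE e=21 (auto-commit; committed e=21)
Op 2: UPDATE e=15 (auto-commit; committed e=15)
After op 2: visible(e) = 15 (pending={}, committed={b=16, e=15})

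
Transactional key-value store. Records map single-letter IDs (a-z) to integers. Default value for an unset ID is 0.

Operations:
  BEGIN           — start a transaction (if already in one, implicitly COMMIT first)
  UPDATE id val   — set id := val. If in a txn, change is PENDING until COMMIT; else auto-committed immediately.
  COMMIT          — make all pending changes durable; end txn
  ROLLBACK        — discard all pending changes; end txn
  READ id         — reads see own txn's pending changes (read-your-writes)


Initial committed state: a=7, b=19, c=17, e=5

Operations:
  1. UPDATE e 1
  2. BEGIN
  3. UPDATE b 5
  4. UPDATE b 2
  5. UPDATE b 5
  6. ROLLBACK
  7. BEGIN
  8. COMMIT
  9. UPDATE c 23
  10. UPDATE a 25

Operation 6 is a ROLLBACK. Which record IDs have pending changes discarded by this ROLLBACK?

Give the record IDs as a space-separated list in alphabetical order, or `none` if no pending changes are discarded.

Initial committed: {a=7, b=19, c=17, e=5}
Op 1: UPDATE e=1 (auto-commit; committed e=1)
Op 2: BEGIN: in_txn=True, pending={}
Op 3: UPDATE b=5 (pending; pending now {b=5})
Op 4: UPDATE b=2 (pending; pending now {b=2})
Op 5: UPDATE b=5 (pending; pending now {b=5})
Op 6: ROLLBACK: discarded pending ['b']; in_txn=False
Op 7: BEGIN: in_txn=True, pending={}
Op 8: COMMIT: merged [] into committed; committed now {a=7, b=19, c=17, e=1}
Op 9: UPDATE c=23 (auto-commit; committed c=23)
Op 10: UPDATE a=25 (auto-commit; committed a=25)
ROLLBACK at op 6 discards: ['b']

Answer: b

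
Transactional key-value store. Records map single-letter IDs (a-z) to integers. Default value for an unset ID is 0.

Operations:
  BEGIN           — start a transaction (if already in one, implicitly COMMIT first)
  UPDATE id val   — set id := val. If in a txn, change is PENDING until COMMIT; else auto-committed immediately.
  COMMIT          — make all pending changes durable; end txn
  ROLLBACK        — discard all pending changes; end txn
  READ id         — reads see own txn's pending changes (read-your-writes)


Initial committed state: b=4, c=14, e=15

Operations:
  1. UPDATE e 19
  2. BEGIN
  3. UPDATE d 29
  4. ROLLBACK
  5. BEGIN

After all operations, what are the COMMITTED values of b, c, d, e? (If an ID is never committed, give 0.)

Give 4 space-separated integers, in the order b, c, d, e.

Initial committed: {b=4, c=14, e=15}
Op 1: UPDATE e=19 (auto-commit; committed e=19)
Op 2: BEGIN: in_txn=True, pending={}
Op 3: UPDATE d=29 (pending; pending now {d=29})
Op 4: ROLLBACK: discarded pending ['d']; in_txn=False
Op 5: BEGIN: in_txn=True, pending={}
Final committed: {b=4, c=14, e=19}

Answer: 4 14 0 19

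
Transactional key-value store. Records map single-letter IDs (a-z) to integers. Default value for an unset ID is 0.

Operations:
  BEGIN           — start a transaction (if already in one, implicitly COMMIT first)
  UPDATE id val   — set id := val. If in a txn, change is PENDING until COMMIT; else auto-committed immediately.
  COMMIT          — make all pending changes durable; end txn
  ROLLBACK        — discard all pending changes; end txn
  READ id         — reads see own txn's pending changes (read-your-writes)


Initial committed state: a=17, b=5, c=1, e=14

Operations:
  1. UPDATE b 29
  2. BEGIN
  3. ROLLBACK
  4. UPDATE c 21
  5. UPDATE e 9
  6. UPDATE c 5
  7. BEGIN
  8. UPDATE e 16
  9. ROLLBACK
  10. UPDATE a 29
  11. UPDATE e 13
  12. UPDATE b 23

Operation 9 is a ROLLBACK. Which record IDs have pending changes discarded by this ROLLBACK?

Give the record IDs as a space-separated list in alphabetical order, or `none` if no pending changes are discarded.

Answer: e

Derivation:
Initial committed: {a=17, b=5, c=1, e=14}
Op 1: UPDATE b=29 (auto-commit; committed b=29)
Op 2: BEGIN: in_txn=True, pending={}
Op 3: ROLLBACK: discarded pending []; in_txn=False
Op 4: UPDATE c=21 (auto-commit; committed c=21)
Op 5: UPDATE e=9 (auto-commit; committed e=9)
Op 6: UPDATE c=5 (auto-commit; committed c=5)
Op 7: BEGIN: in_txn=True, pending={}
Op 8: UPDATE e=16 (pending; pending now {e=16})
Op 9: ROLLBACK: discarded pending ['e']; in_txn=False
Op 10: UPDATE a=29 (auto-commit; committed a=29)
Op 11: UPDATE e=13 (auto-commit; committed e=13)
Op 12: UPDATE b=23 (auto-commit; committed b=23)
ROLLBACK at op 9 discards: ['e']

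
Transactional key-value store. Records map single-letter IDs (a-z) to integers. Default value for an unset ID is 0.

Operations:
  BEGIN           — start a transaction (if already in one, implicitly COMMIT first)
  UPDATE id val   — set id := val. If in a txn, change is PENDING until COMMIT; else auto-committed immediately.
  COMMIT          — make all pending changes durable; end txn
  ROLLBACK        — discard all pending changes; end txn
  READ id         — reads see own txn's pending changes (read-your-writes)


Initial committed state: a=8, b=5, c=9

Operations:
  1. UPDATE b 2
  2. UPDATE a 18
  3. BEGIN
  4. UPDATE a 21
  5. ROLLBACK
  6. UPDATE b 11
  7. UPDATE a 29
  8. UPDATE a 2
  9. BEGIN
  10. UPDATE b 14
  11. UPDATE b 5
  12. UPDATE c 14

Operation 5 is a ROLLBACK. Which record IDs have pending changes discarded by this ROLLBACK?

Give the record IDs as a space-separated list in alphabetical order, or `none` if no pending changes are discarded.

Answer: a

Derivation:
Initial committed: {a=8, b=5, c=9}
Op 1: UPDATE b=2 (auto-commit; committed b=2)
Op 2: UPDATE a=18 (auto-commit; committed a=18)
Op 3: BEGIN: in_txn=True, pending={}
Op 4: UPDATE a=21 (pending; pending now {a=21})
Op 5: ROLLBACK: discarded pending ['a']; in_txn=False
Op 6: UPDATE b=11 (auto-commit; committed b=11)
Op 7: UPDATE a=29 (auto-commit; committed a=29)
Op 8: UPDATE a=2 (auto-commit; committed a=2)
Op 9: BEGIN: in_txn=True, pending={}
Op 10: UPDATE b=14 (pending; pending now {b=14})
Op 11: UPDATE b=5 (pending; pending now {b=5})
Op 12: UPDATE c=14 (pending; pending now {b=5, c=14})
ROLLBACK at op 5 discards: ['a']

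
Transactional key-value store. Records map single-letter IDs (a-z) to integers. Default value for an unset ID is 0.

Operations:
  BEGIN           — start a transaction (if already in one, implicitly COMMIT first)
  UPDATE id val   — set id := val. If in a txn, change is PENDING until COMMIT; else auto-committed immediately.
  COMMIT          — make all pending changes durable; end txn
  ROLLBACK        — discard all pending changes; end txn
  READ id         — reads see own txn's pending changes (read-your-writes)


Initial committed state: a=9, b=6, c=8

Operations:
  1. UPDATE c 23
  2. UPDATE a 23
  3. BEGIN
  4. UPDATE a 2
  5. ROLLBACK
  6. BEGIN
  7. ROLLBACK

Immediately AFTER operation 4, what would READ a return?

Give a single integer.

Answer: 2

Derivation:
Initial committed: {a=9, b=6, c=8}
Op 1: UPDATE c=23 (auto-commit; committed c=23)
Op 2: UPDATE a=23 (auto-commit; committed a=23)
Op 3: BEGIN: in_txn=True, pending={}
Op 4: UPDATE a=2 (pending; pending now {a=2})
After op 4: visible(a) = 2 (pending={a=2}, committed={a=23, b=6, c=23})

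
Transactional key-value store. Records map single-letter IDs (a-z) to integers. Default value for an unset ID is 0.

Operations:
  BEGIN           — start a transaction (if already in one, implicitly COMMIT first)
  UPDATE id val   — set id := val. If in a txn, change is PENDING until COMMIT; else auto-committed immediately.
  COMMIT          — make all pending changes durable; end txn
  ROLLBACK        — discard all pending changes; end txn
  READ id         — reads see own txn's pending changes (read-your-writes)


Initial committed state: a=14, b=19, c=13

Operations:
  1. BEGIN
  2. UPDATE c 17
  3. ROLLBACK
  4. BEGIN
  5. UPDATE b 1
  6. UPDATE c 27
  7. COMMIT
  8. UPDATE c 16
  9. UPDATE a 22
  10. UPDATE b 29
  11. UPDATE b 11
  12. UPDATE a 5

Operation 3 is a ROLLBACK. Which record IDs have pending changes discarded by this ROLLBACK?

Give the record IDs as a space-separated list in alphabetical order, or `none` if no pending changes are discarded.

Answer: c

Derivation:
Initial committed: {a=14, b=19, c=13}
Op 1: BEGIN: in_txn=True, pending={}
Op 2: UPDATE c=17 (pending; pending now {c=17})
Op 3: ROLLBACK: discarded pending ['c']; in_txn=False
Op 4: BEGIN: in_txn=True, pending={}
Op 5: UPDATE b=1 (pending; pending now {b=1})
Op 6: UPDATE c=27 (pending; pending now {b=1, c=27})
Op 7: COMMIT: merged ['b', 'c'] into committed; committed now {a=14, b=1, c=27}
Op 8: UPDATE c=16 (auto-commit; committed c=16)
Op 9: UPDATE a=22 (auto-commit; committed a=22)
Op 10: UPDATE b=29 (auto-commit; committed b=29)
Op 11: UPDATE b=11 (auto-commit; committed b=11)
Op 12: UPDATE a=5 (auto-commit; committed a=5)
ROLLBACK at op 3 discards: ['c']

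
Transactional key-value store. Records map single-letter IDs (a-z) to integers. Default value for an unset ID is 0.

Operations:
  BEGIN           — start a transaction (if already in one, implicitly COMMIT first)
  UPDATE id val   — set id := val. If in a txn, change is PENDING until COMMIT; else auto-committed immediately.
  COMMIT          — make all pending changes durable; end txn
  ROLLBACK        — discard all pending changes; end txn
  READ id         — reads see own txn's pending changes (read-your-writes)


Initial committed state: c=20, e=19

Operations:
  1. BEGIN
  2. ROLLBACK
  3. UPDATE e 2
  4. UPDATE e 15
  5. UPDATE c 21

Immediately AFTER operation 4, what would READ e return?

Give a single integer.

Initial committed: {c=20, e=19}
Op 1: BEGIN: in_txn=True, pending={}
Op 2: ROLLBACK: discarded pending []; in_txn=False
Op 3: UPDATE e=2 (auto-commit; committed e=2)
Op 4: UPDATE e=15 (auto-commit; committed e=15)
After op 4: visible(e) = 15 (pending={}, committed={c=20, e=15})

Answer: 15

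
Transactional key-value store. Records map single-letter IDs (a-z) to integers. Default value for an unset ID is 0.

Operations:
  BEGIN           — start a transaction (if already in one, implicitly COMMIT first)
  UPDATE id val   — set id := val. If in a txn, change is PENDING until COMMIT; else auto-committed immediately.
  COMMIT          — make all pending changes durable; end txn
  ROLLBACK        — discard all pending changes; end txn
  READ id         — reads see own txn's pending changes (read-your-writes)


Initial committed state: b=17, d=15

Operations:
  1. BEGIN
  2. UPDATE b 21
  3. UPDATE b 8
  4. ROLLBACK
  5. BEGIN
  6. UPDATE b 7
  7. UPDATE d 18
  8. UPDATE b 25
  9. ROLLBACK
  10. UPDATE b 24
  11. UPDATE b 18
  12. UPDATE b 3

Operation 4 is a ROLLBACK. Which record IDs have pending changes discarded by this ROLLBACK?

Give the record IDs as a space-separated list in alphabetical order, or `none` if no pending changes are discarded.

Initial committed: {b=17, d=15}
Op 1: BEGIN: in_txn=True, pending={}
Op 2: UPDATE b=21 (pending; pending now {b=21})
Op 3: UPDATE b=8 (pending; pending now {b=8})
Op 4: ROLLBACK: discarded pending ['b']; in_txn=False
Op 5: BEGIN: in_txn=True, pending={}
Op 6: UPDATE b=7 (pending; pending now {b=7})
Op 7: UPDATE d=18 (pending; pending now {b=7, d=18})
Op 8: UPDATE b=25 (pending; pending now {b=25, d=18})
Op 9: ROLLBACK: discarded pending ['b', 'd']; in_txn=False
Op 10: UPDATE b=24 (auto-commit; committed b=24)
Op 11: UPDATE b=18 (auto-commit; committed b=18)
Op 12: UPDATE b=3 (auto-commit; committed b=3)
ROLLBACK at op 4 discards: ['b']

Answer: b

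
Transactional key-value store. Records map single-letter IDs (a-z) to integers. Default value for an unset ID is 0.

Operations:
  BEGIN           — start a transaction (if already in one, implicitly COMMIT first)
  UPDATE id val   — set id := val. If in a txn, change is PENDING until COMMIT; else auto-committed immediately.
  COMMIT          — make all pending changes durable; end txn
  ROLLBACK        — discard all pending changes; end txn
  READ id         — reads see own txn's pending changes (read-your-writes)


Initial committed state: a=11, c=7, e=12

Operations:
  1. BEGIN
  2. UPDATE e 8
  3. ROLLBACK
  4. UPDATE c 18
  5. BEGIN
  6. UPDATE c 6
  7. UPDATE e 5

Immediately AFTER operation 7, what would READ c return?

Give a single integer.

Initial committed: {a=11, c=7, e=12}
Op 1: BEGIN: in_txn=True, pending={}
Op 2: UPDATE e=8 (pending; pending now {e=8})
Op 3: ROLLBACK: discarded pending ['e']; in_txn=False
Op 4: UPDATE c=18 (auto-commit; committed c=18)
Op 5: BEGIN: in_txn=True, pending={}
Op 6: UPDATE c=6 (pending; pending now {c=6})
Op 7: UPDATE e=5 (pending; pending now {c=6, e=5})
After op 7: visible(c) = 6 (pending={c=6, e=5}, committed={a=11, c=18, e=12})

Answer: 6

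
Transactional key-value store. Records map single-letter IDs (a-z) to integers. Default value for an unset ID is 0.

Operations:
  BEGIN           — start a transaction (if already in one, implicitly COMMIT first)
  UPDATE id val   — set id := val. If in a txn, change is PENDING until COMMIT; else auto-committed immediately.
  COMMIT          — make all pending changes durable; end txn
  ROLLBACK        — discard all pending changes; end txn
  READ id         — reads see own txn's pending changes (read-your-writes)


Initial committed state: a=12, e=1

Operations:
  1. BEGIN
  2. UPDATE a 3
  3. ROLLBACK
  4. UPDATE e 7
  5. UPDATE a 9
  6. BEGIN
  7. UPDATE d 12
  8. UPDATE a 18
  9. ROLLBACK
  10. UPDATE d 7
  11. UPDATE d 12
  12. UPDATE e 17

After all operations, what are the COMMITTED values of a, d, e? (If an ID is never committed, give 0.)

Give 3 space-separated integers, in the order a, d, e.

Initial committed: {a=12, e=1}
Op 1: BEGIN: in_txn=True, pending={}
Op 2: UPDATE a=3 (pending; pending now {a=3})
Op 3: ROLLBACK: discarded pending ['a']; in_txn=False
Op 4: UPDATE e=7 (auto-commit; committed e=7)
Op 5: UPDATE a=9 (auto-commit; committed a=9)
Op 6: BEGIN: in_txn=True, pending={}
Op 7: UPDATE d=12 (pending; pending now {d=12})
Op 8: UPDATE a=18 (pending; pending now {a=18, d=12})
Op 9: ROLLBACK: discarded pending ['a', 'd']; in_txn=False
Op 10: UPDATE d=7 (auto-commit; committed d=7)
Op 11: UPDATE d=12 (auto-commit; committed d=12)
Op 12: UPDATE e=17 (auto-commit; committed e=17)
Final committed: {a=9, d=12, e=17}

Answer: 9 12 17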